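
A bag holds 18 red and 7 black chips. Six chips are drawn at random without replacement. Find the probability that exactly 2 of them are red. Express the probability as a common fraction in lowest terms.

153/5060

Total number of selections: C(25,6) = 177100.
Selections with exactly 2 red: choose 2 of the 18 red and 4 of the 7 black, C(18,2)·C(7,4) = 153·35 = 5355.
Probability = 5355/177100 = 153/5060.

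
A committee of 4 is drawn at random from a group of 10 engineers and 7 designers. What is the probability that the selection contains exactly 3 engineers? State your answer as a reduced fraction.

6/17

Total number of selections: C(17,4) = 2380.
Selections with exactly 3 engineers: choose 3 of the 10 engineers and 1 of the 7 designers, C(10,3)·C(7,1) = 120·7 = 840.
Probability = 840/2380 = 6/17.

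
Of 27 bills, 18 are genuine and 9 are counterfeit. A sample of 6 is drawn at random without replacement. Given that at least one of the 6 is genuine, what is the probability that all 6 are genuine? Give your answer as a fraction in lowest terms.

Work in counts. Selections with at least one genuine: C(27,6) − C(9,6) = 296010 − 84 = 295926.
Of those, selections where all 6 are genuine: C(18,6) = 18564.
Conditional probability = 18564/295926 = 3094/49321.

3094/49321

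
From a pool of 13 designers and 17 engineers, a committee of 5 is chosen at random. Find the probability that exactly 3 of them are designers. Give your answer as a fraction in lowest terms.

Total number of selections: C(30,5) = 142506.
Selections with exactly 3 designers: choose 3 of the 13 designers and 2 of the 17 engineers, C(13,3)·C(17,2) = 286·136 = 38896.
Probability = 38896/142506 = 1496/5481.

1496/5481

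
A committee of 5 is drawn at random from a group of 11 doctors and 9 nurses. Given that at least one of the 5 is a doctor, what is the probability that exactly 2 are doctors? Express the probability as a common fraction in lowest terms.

70/233

Work in counts. Selections with at least one doctor: C(20,5) − C(9,5) = 15504 − 126 = 15378.
Of those, selections where exactly 2 are doctors: C(11,2)·C(9,3) = 55·84 = 4620.
Conditional probability = 4620/15378 = 70/233.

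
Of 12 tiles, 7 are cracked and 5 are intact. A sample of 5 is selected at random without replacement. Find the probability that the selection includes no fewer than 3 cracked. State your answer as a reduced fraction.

91/132

Total selections: C(12,5) = 792.
Favorable selections (no fewer than 3 cracked): C(7,3)·C(5,2) + C(7,4)·C(5,1) + C(7,5)·C(5,0) = 350 + 175 + 21 = 546.
Probability = 546/792 = 91/132.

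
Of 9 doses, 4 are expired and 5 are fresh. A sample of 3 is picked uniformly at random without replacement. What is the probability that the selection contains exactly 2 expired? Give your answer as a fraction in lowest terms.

Total number of selections: C(9,3) = 84.
Selections with exactly 2 expired: choose 2 of the 4 expired and 1 of the 5 fresh, C(4,2)·C(5,1) = 6·5 = 30.
Probability = 30/84 = 5/14.

5/14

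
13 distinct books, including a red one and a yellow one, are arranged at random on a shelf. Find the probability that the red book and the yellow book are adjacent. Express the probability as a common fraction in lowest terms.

2/13

There are 13! = 6227020800 arrangements.
Treat the red book and the yellow book as a block: 12! arrangements of the blocks × 2 orders within the block = 2·479001600 = 958003200.
Probability = 958003200/6227020800 = 2/13.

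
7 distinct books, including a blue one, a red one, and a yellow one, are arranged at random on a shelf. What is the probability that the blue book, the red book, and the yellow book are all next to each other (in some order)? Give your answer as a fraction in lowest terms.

There are 7! = 5040 arrangements.
Treat the three as one block: 5! placements × 3! orders within the block = 120·6 = 720.
Probability = 720/5040 = 1/7.

1/7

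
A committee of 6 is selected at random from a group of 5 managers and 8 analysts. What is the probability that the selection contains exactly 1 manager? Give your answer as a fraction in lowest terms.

Total number of selections: C(13,6) = 1716.
Selections with exactly 1 manager: choose 1 of the 5 managers and 5 of the 8 analysts, C(5,1)·C(8,5) = 5·56 = 280.
Probability = 280/1716 = 70/429.

70/429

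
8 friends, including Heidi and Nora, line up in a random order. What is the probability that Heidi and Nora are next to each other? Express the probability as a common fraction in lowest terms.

There are 8! = 40320 arrangements.
Treat Heidi and Nora as a block: 7! arrangements of the blocks × 2 orders within the block = 2·5040 = 10080.
Probability = 10080/40320 = 1/4.

1/4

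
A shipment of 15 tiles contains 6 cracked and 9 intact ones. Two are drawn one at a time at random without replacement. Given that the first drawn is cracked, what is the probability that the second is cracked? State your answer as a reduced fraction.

5/14

After removing one cracked, 14 remain: 5 cracked and 9 intact.
So the probability the next is cracked is 5/14.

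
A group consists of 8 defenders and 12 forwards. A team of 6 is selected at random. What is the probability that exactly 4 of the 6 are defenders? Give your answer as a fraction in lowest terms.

The sample space is all 6-subsets of the 20: C(20,6) = 38760.
Selections with exactly 4 defenders: choose 4 of the 8 defenders and 2 of the 12 forwards, C(8,4)·C(12,2) = 70·66 = 4620.
Probability = 4620/38760 = 77/646.

77/646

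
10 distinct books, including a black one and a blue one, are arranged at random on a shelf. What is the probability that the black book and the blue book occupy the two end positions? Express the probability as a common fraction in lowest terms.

1/45

There are 10! = 3628800 arrangements.
Place the black book and the blue book at the ends in 2 ways, arrange the remaining 8 in 8! = 40320 ways: 2·40320 = 80640.
Probability = 80640/3628800 = 1/45.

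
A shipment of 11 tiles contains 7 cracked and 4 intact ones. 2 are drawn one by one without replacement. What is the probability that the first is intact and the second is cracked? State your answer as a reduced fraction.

14/55

Multiply the conditional probabilities at each draw: 4/11 · 7/10 = 28/110 = 14/55.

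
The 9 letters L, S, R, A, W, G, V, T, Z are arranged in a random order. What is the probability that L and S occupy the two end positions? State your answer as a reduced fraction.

There are 9! = 362880 arrangements.
Place L and S at the ends in 2 ways, arrange the remaining 7 in 7! = 5040 ways: 2·5040 = 10080.
Probability = 10080/362880 = 1/36.

1/36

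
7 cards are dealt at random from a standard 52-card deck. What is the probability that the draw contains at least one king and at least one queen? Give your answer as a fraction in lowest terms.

3105873/16723070

There are C(52,7) = 133784560 possible draws.
By inclusion-exclusion on the complements, draws missing all kings or all queens: C(48,7) + C(48,7) − C(44,7) = 73629072 + 73629072 − 38320568 = 108937576.
So draws with at least one of each: 133784560 − 108937576 = 24846984, probability 24846984/133784560 = 3105873/16723070.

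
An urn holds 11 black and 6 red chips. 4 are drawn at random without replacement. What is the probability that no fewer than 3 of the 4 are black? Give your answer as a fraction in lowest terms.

There are C(17,4) = 2380 ways to choose the 4.
Favorable selections (no fewer than 3 black): C(11,3)·C(6,1) + C(11,4)·C(6,0) = 990 + 330 = 1320.
Probability = 1320/2380 = 66/119.

66/119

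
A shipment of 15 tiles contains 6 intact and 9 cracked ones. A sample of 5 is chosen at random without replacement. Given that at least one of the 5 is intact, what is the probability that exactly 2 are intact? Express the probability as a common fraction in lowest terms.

60/137

Work in counts. Selections with at least one intact: C(15,5) − C(9,5) = 3003 − 126 = 2877.
Of those, selections where exactly 2 are intact: C(6,2)·C(9,3) = 15·84 = 1260.
Conditional probability = 1260/2877 = 60/137.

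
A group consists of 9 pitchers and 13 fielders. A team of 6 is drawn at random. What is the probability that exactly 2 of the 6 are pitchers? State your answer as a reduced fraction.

780/2261

Total number of selections: C(22,6) = 74613.
Selections with exactly 2 pitchers: choose 2 of the 9 pitchers and 4 of the 13 fielders, C(9,2)·C(13,4) = 36·715 = 25740.
Probability = 25740/74613 = 780/2261.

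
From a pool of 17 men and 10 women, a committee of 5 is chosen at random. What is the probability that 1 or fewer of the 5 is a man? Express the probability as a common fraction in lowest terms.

49/1035

There are C(27,5) = 80730 ways to choose the 5.
Favorable selections (1 or fewer man): C(17,0)·C(10,5) + C(17,1)·C(10,4) = 252 + 3570 = 3822.
Probability = 3822/80730 = 49/1035.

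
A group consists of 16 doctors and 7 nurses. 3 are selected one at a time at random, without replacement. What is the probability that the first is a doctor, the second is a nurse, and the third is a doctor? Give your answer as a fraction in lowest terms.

40/253

Multiply the conditional probabilities at each draw: 16/23 · 7/22 · 15/21 = 1680/10626 = 40/253.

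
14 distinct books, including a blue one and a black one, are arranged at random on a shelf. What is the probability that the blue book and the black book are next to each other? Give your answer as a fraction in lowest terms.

1/7

There are 14! = 87178291200 arrangements.
Treat the blue book and the black book as a block: 13! arrangements of the blocks × 2 orders within the block = 2·6227020800 = 12454041600.
Probability = 12454041600/87178291200 = 1/7.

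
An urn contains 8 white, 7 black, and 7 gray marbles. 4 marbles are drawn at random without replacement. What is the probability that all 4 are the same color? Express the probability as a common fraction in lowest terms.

There are C(22,4) = 7315 ways to draw 4 marbles.
All same color: C(8,4) + C(7,4) + C(7,4) = 70 + 35 + 35 = 140.
Probability = 140/7315 = 4/209.

4/209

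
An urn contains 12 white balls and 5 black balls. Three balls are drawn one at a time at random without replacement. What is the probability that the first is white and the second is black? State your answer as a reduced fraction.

15/68

Multiply the conditional probabilities at each draw: 12/17 · 5/16 = 60/272 = 15/68.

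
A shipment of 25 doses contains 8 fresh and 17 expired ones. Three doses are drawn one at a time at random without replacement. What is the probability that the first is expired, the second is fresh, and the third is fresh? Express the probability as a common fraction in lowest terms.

119/1725

Multiply the conditional probabilities at each draw: 17/25 · 8/24 · 7/23 = 952/13800 = 119/1725.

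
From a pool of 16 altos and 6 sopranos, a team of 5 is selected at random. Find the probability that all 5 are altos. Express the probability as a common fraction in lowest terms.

104/627

There are C(22,5) = 26334 possible selections.
Selections with all altos: C(16,5) = 4368.
Probability = 4368/26334 = 104/627.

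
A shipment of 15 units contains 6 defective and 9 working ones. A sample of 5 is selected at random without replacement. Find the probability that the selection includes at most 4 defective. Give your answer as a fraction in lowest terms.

Total selections: C(15,5) = 3003.
The complement is exactly 5 defective: C(6,5)·C(9,0) = 6.
Probability = 1 − 6/3003 = 2997/3003 = 999/1001.

999/1001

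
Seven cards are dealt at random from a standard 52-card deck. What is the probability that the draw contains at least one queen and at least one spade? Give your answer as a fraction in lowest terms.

53122231/133784560

There are C(52,7) = 133784560 possible draws.
By inclusion-exclusion on the complements, draws missing all queens or all spades: C(48,7) + C(39,7) − C(36,7) = 73629072 + 15380937 − 8347680 = 80662329.
So draws with at least one of each: 133784560 − 80662329 = 53122231, probability 53122231/133784560.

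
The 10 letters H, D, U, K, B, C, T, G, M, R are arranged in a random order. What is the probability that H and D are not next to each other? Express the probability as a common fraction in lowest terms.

4/5

There are 10! = 3628800 arrangements.
Arrangements with H and D adjacent: 2·9! = 725760.
So not adjacent: 3628800 − 725760 = 2903040, probability 2903040/3628800 = 4/5.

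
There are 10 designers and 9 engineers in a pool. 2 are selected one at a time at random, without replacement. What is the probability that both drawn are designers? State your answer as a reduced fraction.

5/19

Multiply the conditional probabilities at each draw: 10/19 · 9/18 = 90/342 = 5/19.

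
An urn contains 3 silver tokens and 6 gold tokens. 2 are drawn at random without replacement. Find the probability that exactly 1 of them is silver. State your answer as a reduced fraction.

Total number of selections: C(9,2) = 36.
Selections with exactly 1 silver: choose 1 of the 3 silver and 1 of the 6 gold, C(3,1)·C(6,1) = 3·6 = 18.
Probability = 18/36 = 1/2.

1/2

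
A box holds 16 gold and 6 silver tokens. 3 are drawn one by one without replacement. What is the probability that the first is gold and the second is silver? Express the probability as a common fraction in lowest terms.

Multiply the conditional probabilities at each draw: 16/22 · 6/21 = 96/462 = 16/77.

16/77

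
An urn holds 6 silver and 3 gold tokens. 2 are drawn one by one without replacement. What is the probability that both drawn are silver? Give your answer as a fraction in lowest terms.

5/12

Multiply the conditional probabilities at each draw: 6/9 · 5/8 = 30/72 = 5/12.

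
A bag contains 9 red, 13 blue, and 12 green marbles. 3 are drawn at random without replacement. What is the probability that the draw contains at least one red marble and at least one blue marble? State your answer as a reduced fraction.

There are C(34,3) = 5984 possible draws.
By inclusion-exclusion on the complements, draws missing all red or all blue: C(25,3) + C(21,3) − C(12,3) = 2300 + 1330 − 220 = 3410.
So draws with at least one of each: 5984 − 3410 = 2574, probability 2574/5984 = 117/272.

117/272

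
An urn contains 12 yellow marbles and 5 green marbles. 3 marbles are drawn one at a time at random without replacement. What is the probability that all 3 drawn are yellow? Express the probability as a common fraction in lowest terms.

Multiply the conditional probabilities at each draw: 12/17 · 11/16 · 10/15 = 1320/4080 = 11/34.

11/34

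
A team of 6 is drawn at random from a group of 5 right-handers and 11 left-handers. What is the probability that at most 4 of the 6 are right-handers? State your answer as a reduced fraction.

727/728

Total selections: C(16,6) = 8008.
The complement is exactly 5 right-handers: C(5,5)·C(11,1) = 11.
Probability = 1 − 11/8008 = 7997/8008 = 727/728.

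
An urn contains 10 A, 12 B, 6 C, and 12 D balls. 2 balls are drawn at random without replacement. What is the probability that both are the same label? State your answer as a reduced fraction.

There are C(40,2) = 780 ways to draw 2 balls.
All same label: C(10,2) + C(12,2) + C(6,2) + C(12,2) = 45 + 66 + 15 + 66 = 192.
Probability = 192/780 = 16/65.

16/65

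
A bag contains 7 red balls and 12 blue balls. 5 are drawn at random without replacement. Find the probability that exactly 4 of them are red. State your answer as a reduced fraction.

The sample space is all 5-subsets of the 19: C(19,5) = 11628.
Selections with exactly 4 red: choose 4 of the 7 red and 1 of the 12 blue, C(7,4)·C(12,1) = 35·12 = 420.
Probability = 420/11628 = 35/969.

35/969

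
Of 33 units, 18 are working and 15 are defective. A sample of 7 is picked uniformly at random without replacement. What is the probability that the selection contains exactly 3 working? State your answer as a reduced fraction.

The sample space is all 7-subsets of the 33: C(33,7) = 4272048.
Selections with exactly 3 working: choose 3 of the 18 working and 4 of the 15 defective, C(18,3)·C(15,4) = 816·1365 = 1113840.
Probability = 1113840/4272048 = 7735/29667.

7735/29667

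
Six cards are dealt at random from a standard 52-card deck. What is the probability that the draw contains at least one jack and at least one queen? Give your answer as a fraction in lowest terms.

718637/5089630

There are C(52,6) = 20358520 possible draws.
By inclusion-exclusion on the complements, draws missing all jacks or all queens: C(48,6) + C(48,6) − C(44,6) = 12271512 + 12271512 − 7059052 = 17483972.
So draws with at least one of each: 20358520 − 17483972 = 2874548, probability 2874548/20358520 = 718637/5089630.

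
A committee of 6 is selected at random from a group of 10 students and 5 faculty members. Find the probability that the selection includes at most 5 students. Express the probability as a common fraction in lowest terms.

137/143

Total selections: C(15,6) = 5005.
The complement is exactly 6 students: C(10,6)·C(5,0) = 210.
Probability = 1 − 210/5005 = 4795/5005 = 137/143.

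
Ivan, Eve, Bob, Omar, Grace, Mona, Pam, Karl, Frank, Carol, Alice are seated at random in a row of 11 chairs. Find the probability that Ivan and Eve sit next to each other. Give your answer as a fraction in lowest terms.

2/11

There are 11! = 39916800 arrangements.
Treat Ivan and Eve as a block: 10! arrangements of the blocks × 2 orders within the block = 2·3628800 = 7257600.
Probability = 7257600/39916800 = 2/11.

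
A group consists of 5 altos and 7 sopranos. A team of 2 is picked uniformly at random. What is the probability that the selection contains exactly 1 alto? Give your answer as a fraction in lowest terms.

35/66

The sample space is all 2-subsets of the 12: C(12,2) = 66.
Selections with exactly 1 alto: choose 1 of the 5 altos and 1 of the 7 sopranos, C(5,1)·C(7,1) = 5·7 = 35.
Probability = 35/66.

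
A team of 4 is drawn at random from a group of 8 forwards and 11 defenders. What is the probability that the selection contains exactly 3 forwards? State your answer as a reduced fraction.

154/969

The sample space is all 4-subsets of the 19: C(19,4) = 3876.
Selections with exactly 3 forwards: choose 3 of the 8 forwards and 1 of the 11 defenders, C(8,3)·C(11,1) = 56·11 = 616.
Probability = 616/3876 = 154/969.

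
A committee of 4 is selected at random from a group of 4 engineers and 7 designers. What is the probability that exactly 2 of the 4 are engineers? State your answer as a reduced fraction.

21/55

Total number of selections: C(11,4) = 330.
Selections with exactly 2 engineers: choose 2 of the 4 engineers and 2 of the 7 designers, C(4,2)·C(7,2) = 6·21 = 126.
Probability = 126/330 = 21/55.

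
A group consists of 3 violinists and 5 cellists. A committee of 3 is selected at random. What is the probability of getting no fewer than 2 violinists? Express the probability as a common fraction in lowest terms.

2/7

There are C(8,3) = 56 ways to choose the 3.
Favorable selections (no fewer than 2 violinists): C(3,2)·C(5,1) + C(3,3)·C(5,0) = 15 + 1 = 16.
Probability = 16/56 = 2/7.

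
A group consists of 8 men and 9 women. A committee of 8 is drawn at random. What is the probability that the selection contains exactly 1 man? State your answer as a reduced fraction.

The sample space is all 8-subsets of the 17: C(17,8) = 24310.
Selections with exactly 1 man: choose 1 of the 8 men and 7 of the 9 women, C(8,1)·C(9,7) = 8·36 = 288.
Probability = 288/24310 = 144/12155.

144/12155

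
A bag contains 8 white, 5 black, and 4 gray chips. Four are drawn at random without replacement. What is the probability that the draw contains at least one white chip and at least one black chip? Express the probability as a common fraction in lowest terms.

There are C(17,4) = 2380 possible draws.
By inclusion-exclusion on the complements, draws missing all white or all black: C(9,4) + C(12,4) − C(4,4) = 126 + 495 − 1 = 620.
So draws with at least one of each: 2380 − 620 = 1760, probability 1760/2380 = 88/119.

88/119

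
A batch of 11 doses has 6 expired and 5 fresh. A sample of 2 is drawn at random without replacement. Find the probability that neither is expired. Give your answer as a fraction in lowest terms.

There are C(11,2) = 55 possible selections.
Selections with no expired (all fresh): C(5,2) = 10.
Probability = 10/55 = 2/11.

2/11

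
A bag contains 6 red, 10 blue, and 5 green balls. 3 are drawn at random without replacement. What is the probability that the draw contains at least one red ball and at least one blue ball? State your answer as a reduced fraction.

72/133

There are C(21,3) = 1330 possible draws.
By inclusion-exclusion on the complements, draws missing all red or all blue: C(15,3) + C(11,3) − C(5,3) = 455 + 165 − 10 = 610.
So draws with at least one of each: 1330 − 610 = 720, probability 720/1330 = 72/133.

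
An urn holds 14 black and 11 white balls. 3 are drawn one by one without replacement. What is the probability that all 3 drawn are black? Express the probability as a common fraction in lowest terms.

91/575

Multiply the conditional probabilities at each draw: 14/25 · 13/24 · 12/23 = 2184/13800 = 91/575.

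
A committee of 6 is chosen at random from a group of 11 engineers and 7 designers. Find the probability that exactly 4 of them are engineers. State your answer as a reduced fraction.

There are C(18,6) = 18564 ways to choose 6 from 18.
Selections with exactly 4 engineers: choose 4 of the 11 engineers and 2 of the 7 designers, C(11,4)·C(7,2) = 330·21 = 6930.
Probability = 6930/18564 = 165/442.

165/442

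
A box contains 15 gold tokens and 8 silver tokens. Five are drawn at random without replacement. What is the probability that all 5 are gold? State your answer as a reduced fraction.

39/437

There are C(23,5) = 33649 possible selections.
Selections with all gold: C(15,5) = 3003.
Probability = 3003/33649 = 39/437.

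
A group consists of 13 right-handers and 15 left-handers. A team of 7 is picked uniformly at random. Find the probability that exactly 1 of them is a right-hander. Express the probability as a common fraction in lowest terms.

There are C(28,7) = 1184040 ways to choose 7 from 28.
Selections with exactly 1 right-hander: choose 1 of the 13 right-handers and 6 of the 15 left-handers, C(13,1)·C(15,6) = 13·5005 = 65065.
Probability = 65065/1184040 = 91/1656.

91/1656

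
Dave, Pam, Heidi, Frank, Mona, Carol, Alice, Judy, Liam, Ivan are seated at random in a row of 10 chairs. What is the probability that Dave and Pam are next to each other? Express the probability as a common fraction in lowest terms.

There are 10! = 3628800 arrangements.
Treat Dave and Pam as a block: 9! arrangements of the blocks × 2 orders within the block = 2·362880 = 725760.
Probability = 725760/3628800 = 1/5.

1/5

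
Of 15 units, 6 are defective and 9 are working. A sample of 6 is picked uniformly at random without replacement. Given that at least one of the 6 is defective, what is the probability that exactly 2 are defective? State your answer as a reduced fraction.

270/703

Work in counts. Selections with at least one defective: C(15,6) − C(9,6) = 5005 − 84 = 4921.
Of those, selections where exactly 2 are defective: C(6,2)·C(9,4) = 15·126 = 1890.
Conditional probability = 1890/4921 = 270/703.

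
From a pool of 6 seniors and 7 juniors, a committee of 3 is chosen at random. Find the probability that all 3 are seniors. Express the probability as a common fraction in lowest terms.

10/143

There are C(13,3) = 286 possible selections.
Selections with all seniors: C(6,3) = 20.
Probability = 20/286 = 10/143.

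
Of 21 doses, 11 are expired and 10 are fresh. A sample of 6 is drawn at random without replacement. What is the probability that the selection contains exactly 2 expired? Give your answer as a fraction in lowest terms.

Total number of selections: C(21,6) = 54264.
Selections with exactly 2 expired: choose 2 of the 11 expired and 4 of the 10 fresh, C(11,2)·C(10,4) = 55·210 = 11550.
Probability = 11550/54264 = 275/1292.

275/1292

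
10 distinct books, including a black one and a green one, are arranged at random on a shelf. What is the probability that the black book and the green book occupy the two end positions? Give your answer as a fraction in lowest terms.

There are 10! = 3628800 arrangements.
Place the black book and the green book at the ends in 2 ways, arrange the remaining 8 in 8! = 40320 ways: 2·40320 = 80640.
Probability = 80640/3628800 = 1/45.

1/45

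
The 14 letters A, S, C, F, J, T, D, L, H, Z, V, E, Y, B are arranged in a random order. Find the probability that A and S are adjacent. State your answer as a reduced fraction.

1/7

There are 14! = 87178291200 arrangements.
Treat A and S as a block: 13! arrangements of the blocks × 2 orders within the block = 2·6227020800 = 12454041600.
Probability = 12454041600/87178291200 = 1/7.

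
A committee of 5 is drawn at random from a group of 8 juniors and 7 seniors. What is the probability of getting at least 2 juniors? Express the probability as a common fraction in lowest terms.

386/429

There are C(15,5) = 3003 ways to choose the 5.
Count the complement (fewer than 2 juniors): C(8,0)·C(7,5) + C(8,1)·C(7,4) = 21 + 280 = 301.
Probability = 1 − 301/3003 = 2702/3003 = 386/429.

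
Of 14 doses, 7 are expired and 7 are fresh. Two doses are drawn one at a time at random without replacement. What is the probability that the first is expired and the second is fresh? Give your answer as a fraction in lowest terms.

7/26

Multiply the conditional probabilities at each draw: 7/14 · 7/13 = 49/182 = 7/26.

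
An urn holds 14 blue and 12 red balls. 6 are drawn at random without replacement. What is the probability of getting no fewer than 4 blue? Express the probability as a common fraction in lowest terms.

There are C(26,6) = 230230 ways to choose the 6.
Favorable selections (no fewer than 4 blue): C(14,4)·C(12,2) + C(14,5)·C(12,1) + C(14,6)·C(12,0) = 66066 + 24024 + 3003 = 93093.
Probability = 93093/230230 = 93/230.

93/230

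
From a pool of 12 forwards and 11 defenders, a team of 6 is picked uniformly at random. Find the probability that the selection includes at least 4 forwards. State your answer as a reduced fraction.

1117/3059

Total selections: C(23,6) = 100947.
Favorable selections (at least 4 forwards): C(12,4)·C(11,2) + C(12,5)·C(11,1) + C(12,6)·C(11,0) = 27225 + 8712 + 924 = 36861.
Probability = 36861/100947 = 1117/3059.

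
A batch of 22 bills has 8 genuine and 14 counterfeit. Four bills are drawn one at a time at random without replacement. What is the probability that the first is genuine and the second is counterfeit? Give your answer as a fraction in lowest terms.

8/33

Multiply the conditional probabilities at each draw: 8/22 · 14/21 = 112/462 = 8/33.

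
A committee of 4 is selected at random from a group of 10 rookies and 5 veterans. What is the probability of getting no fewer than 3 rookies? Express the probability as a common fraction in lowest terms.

Total selections: C(15,4) = 1365.
Favorable selections (no fewer than 3 rookies): C(10,3)·C(5,1) + C(10,4)·C(5,0) = 600 + 210 = 810.
Probability = 810/1365 = 54/91.

54/91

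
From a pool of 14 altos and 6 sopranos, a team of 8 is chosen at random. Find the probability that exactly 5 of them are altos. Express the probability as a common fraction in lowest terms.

308/969

The sample space is all 8-subsets of the 20: C(20,8) = 125970.
Selections with exactly 5 altos: choose 5 of the 14 altos and 3 of the 6 sopranos, C(14,5)·C(6,3) = 2002·20 = 40040.
Probability = 40040/125970 = 308/969.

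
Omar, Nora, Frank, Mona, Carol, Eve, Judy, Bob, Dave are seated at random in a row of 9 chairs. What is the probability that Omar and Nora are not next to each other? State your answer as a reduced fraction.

There are 9! = 362880 arrangements.
Arrangements with Omar and Nora adjacent: 2·8! = 80640.
So not adjacent: 362880 − 80640 = 282240, probability 282240/362880 = 7/9.

7/9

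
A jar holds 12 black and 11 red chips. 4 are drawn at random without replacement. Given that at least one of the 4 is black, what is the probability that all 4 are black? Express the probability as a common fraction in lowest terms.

Work in counts. Selections with at least one black: C(23,4) − C(11,4) = 8855 − 330 = 8525.
Of those, selections where all 4 are black: C(12,4) = 495.
Conditional probability = 495/8525 = 9/155.

9/155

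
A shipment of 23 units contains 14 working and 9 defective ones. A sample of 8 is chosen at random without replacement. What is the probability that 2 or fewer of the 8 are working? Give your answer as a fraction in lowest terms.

There are C(23,8) = 490314 ways to choose the 8.
Favorable selections (2 or fewer working): C(14,0)·C(9,8) + C(14,1)·C(9,7) + C(14,2)·C(9,6) = 9 + 504 + 7644 = 8157.
Probability = 8157/490314 = 2719/163438.

2719/163438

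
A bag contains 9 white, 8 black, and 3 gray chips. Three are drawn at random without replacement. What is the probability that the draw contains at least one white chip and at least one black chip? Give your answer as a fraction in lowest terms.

63/95

There are C(20,3) = 1140 possible draws.
By inclusion-exclusion on the complements, draws missing all white or all black: C(11,3) + C(12,3) − C(3,3) = 165 + 220 − 1 = 384.
So draws with at least one of each: 1140 − 384 = 756, probability 756/1140 = 63/95.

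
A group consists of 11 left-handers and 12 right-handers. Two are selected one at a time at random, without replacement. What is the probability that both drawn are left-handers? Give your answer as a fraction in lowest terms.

5/23

Multiply the conditional probabilities at each draw: 11/23 · 10/22 = 110/506 = 5/23.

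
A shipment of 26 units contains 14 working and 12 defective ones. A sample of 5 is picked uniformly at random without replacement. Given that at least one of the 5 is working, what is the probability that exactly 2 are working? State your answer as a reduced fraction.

Work in counts. Selections with at least one working: C(26,5) − C(12,5) = 65780 − 792 = 64988.
Of those, selections where exactly 2 are working: C(14,2)·C(12,3) = 91·220 = 20020.
Conditional probability = 20020/64988 = 65/211.

65/211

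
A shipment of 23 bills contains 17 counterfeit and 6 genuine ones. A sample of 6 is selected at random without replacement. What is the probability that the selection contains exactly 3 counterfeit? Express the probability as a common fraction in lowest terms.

Total number of selections: C(23,6) = 100947.
Selections with exactly 3 counterfeit: choose 3 of the 17 counterfeit and 3 of the 6 genuine, C(17,3)·C(6,3) = 680·20 = 13600.
Probability = 13600/100947.

13600/100947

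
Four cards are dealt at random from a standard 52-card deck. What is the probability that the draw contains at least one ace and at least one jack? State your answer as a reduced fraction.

1332/20825

There are C(52,4) = 270725 possible draws.
By inclusion-exclusion on the complements, draws missing all aces or all jacks: C(48,4) + C(48,4) − C(44,4) = 194580 + 194580 − 135751 = 253409.
So draws with at least one of each: 270725 − 253409 = 17316, probability 17316/270725 = 1332/20825.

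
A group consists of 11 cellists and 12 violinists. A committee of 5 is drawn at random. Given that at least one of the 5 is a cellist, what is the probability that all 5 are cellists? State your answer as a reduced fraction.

42/2987

Work in counts. Selections with at least one cellist: C(23,5) − C(12,5) = 33649 − 792 = 32857.
Of those, selections where all 5 are cellists: C(11,5) = 462.
Conditional probability = 462/32857 = 42/2987.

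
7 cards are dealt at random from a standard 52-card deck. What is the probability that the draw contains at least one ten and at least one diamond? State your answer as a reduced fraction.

There are C(52,7) = 133784560 possible draws.
By inclusion-exclusion on the complements, draws missing all tens or all diamonds: C(48,7) + C(39,7) − C(36,7) = 73629072 + 15380937 − 8347680 = 80662329.
So draws with at least one of each: 133784560 − 80662329 = 53122231, probability 53122231/133784560.

53122231/133784560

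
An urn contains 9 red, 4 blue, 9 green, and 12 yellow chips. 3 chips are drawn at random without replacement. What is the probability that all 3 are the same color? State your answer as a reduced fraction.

There are C(34,3) = 5984 ways to draw 3 chips.
All same color: C(9,3) + C(4,3) + C(9,3) + C(12,3) = 84 + 4 + 84 + 220 = 392.
Probability = 392/5984 = 49/748.

49/748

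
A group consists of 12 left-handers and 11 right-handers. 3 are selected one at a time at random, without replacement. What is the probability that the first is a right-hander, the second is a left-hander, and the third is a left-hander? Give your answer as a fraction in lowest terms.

Multiply the conditional probabilities at each draw: 11/23 · 12/22 · 11/21 = 1452/10626 = 22/161.

22/161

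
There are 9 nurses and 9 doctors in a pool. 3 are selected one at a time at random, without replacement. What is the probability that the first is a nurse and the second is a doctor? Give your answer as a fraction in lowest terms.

9/34

Multiply the conditional probabilities at each draw: 9/18 · 9/17 = 81/306 = 9/34.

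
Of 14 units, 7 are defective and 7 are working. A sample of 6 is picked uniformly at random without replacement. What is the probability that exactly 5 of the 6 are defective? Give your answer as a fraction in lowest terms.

There are C(14,6) = 3003 ways to choose 6 from 14.
Selections with exactly 5 defective: choose 5 of the 7 defective and 1 of the 7 working, C(7,5)·C(7,1) = 21·7 = 147.
Probability = 147/3003 = 7/143.

7/143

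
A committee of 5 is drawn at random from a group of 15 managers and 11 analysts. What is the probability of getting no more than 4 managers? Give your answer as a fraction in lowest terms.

439/460

Total selections: C(26,5) = 65780.
The complement is exactly 5 managers: C(15,5)·C(11,0) = 3003.
Probability = 1 − 3003/65780 = 62777/65780 = 439/460.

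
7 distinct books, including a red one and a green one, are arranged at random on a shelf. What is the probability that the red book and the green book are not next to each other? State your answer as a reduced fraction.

5/7

There are 7! = 5040 arrangements.
Arrangements with the red book and the green book adjacent: 2·6! = 1440.
So not adjacent: 5040 − 1440 = 3600, probability 3600/5040 = 5/7.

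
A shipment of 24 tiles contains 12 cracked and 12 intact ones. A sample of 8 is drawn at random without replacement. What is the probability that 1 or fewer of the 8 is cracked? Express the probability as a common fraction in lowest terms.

There are C(24,8) = 735471 ways to choose the 8.
Favorable selections (1 or fewer cracked): C(12,0)·C(12,8) + C(12,1)·C(12,7) = 495 + 9504 = 9999.
Probability = 9999/735471 = 101/7429.

101/7429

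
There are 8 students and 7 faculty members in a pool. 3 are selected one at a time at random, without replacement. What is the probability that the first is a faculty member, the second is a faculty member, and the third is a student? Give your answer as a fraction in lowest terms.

8/65

Multiply the conditional probabilities at each draw: 7/15 · 6/14 · 8/13 = 336/2730 = 8/65.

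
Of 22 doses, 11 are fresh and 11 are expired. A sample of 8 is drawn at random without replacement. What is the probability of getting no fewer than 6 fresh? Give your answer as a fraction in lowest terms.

Total selections: C(22,8) = 319770.
Favorable selections (no fewer than 6 fresh): C(11,6)·C(11,2) + C(11,7)·C(11,1) + C(11,8)·C(11,0) = 25410 + 3630 + 165 = 29205.
Probability = 29205/319770 = 59/646.

59/646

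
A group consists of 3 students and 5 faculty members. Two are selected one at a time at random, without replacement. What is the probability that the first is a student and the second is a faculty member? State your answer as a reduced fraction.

Multiply the conditional probabilities at each draw: 3/8 · 5/7 = 15/56.

15/56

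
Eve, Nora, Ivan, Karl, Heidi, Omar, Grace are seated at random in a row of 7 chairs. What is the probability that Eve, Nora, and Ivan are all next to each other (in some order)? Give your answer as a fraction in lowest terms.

There are 7! = 5040 arrangements.
Treat the three as one block: 5! placements × 3! orders within the block = 120·6 = 720.
Probability = 720/5040 = 1/7.

1/7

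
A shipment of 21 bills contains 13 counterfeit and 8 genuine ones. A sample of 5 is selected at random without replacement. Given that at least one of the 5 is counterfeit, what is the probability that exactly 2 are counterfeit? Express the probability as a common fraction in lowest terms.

Work in counts. Selections with at least one counterfeit: C(21,5) − C(8,5) = 20349 − 56 = 20293.
Of those, selections where exactly 2 are counterfeit: C(13,2)·C(8,3) = 78·56 = 4368.
Conditional probability = 4368/20293 = 48/223.

48/223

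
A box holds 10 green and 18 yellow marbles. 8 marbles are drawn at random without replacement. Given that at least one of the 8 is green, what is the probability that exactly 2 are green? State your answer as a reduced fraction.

7140/26191

Work in counts. Selections with at least one green: C(28,8) − C(18,8) = 3108105 − 43758 = 3064347.
Of those, selections where exactly 2 are green: C(10,2)·C(18,6) = 45·18564 = 835380.
Conditional probability = 835380/3064347 = 7140/26191.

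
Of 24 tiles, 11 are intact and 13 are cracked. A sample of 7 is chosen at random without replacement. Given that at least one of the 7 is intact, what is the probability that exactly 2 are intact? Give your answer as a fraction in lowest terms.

2145/10436

Work in counts. Selections with at least one intact: C(24,7) − C(13,7) = 346104 − 1716 = 344388.
Of those, selections where exactly 2 are intact: C(11,2)·C(13,5) = 55·1287 = 70785.
Conditional probability = 70785/344388 = 2145/10436.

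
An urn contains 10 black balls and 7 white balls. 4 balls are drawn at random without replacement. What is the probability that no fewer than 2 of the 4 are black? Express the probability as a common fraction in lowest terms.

Total selections: C(17,4) = 2380.
Count the complement (fewer than 2 black): C(10,0)·C(7,4) + C(10,1)·C(7,3) = 35 + 350 = 385.
Probability = 1 − 385/2380 = 1995/2380 = 57/68.

57/68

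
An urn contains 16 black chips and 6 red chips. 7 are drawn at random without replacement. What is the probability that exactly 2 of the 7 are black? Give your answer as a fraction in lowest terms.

15/3553

There are C(22,7) = 170544 ways to choose 7 from 22.
Selections with exactly 2 black: choose 2 of the 16 black and 5 of the 6 red, C(16,2)·C(6,5) = 120·6 = 720.
Probability = 720/170544 = 15/3553.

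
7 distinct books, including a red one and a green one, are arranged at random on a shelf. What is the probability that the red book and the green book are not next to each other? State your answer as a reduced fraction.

There are 7! = 5040 arrangements.
Arrangements with the red book and the green book adjacent: 2·6! = 1440.
So not adjacent: 5040 − 1440 = 3600, probability 3600/5040 = 5/7.

5/7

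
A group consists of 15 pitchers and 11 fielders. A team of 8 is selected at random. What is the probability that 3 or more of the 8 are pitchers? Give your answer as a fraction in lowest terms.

There are C(26,8) = 1562275 ways to choose the 8.
Count the complement (fewer than 3 pitchers): C(15,0)·C(11,8) + C(15,1)·C(11,7) + C(15,2)·C(11,6) = 165 + 4950 + 48510 = 53625.
Probability = 1 − 53625/1562275 = 1508650/1562275 = 422/437.

422/437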